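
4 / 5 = 0.80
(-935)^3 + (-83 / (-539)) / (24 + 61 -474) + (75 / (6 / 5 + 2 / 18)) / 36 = -40446896271676463 / 49482356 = -817400373.41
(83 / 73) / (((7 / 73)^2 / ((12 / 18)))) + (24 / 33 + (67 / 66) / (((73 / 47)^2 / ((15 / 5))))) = 1454980333 / 17233986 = 84.43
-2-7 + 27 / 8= -45 / 8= -5.62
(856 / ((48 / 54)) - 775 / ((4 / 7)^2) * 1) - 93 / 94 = -1061393 / 752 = -1411.43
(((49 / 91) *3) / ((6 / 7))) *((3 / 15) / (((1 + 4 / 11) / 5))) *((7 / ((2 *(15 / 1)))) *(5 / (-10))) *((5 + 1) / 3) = -3773 / 11700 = -0.32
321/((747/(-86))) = -9202/249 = -36.96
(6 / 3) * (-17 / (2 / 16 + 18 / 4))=-272 / 37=-7.35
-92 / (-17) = 92 / 17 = 5.41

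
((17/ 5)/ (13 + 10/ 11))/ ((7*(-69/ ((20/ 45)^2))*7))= -176/ 12323745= -0.00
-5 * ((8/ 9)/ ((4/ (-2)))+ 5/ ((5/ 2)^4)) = 356/ 225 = 1.58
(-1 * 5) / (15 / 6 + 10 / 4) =-1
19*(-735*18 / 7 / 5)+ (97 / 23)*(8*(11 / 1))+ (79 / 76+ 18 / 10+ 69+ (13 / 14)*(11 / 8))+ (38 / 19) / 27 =-44518811263 / 6607440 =-6737.68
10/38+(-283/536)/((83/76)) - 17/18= -1.16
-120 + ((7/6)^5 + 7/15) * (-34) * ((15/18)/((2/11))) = -24706193/46656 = -529.54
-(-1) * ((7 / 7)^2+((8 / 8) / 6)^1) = 7 / 6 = 1.17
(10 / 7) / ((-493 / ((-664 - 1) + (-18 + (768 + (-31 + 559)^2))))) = -2788690 / 3451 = -808.08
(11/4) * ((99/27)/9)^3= 14641/78732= 0.19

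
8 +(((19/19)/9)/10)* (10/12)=865/108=8.01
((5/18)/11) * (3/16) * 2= 5/528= 0.01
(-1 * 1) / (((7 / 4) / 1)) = -4 / 7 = -0.57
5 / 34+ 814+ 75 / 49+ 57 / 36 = 8169341 / 9996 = 817.26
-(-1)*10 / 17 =10 / 17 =0.59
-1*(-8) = 8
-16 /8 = -2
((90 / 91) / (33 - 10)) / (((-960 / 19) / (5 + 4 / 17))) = -5073 / 1138592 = -0.00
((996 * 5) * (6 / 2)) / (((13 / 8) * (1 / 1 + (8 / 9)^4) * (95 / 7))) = 1097839008 / 2632279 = 417.07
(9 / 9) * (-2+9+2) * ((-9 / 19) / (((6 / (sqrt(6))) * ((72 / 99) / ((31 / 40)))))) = -9207 * sqrt(6) / 12160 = -1.85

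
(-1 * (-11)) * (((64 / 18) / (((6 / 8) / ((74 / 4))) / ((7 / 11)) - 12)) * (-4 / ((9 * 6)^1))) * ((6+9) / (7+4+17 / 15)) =651200 / 2170233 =0.30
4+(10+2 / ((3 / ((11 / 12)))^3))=327923 / 23328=14.06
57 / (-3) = -19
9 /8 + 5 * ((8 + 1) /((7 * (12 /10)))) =363 /56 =6.48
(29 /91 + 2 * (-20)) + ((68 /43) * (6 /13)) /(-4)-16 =-16815 /301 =-55.86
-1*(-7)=7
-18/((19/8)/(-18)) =2592/19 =136.42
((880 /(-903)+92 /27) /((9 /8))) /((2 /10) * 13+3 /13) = 1285180 /1682289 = 0.76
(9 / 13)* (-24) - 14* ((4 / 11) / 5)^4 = -1976581592 / 118958125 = -16.62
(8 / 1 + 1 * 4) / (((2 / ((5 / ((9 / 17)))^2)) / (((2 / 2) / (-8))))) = -7225 / 108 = -66.90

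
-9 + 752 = 743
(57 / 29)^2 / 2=3249 / 1682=1.93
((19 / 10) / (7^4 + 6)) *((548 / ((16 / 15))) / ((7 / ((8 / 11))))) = 7809 / 185339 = 0.04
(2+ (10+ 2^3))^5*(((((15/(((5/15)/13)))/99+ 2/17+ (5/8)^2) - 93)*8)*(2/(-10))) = 82897680000/187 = 443303101.60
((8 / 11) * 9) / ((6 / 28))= 336 / 11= 30.55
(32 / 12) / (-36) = -2 / 27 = -0.07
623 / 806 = 0.77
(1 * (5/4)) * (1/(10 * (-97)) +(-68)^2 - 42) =4444539/776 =5727.50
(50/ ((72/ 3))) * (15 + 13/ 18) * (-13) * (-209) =19222775/ 216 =88994.33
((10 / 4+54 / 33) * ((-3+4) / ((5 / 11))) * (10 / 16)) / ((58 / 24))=273 / 116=2.35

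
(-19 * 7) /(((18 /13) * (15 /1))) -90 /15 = -12.40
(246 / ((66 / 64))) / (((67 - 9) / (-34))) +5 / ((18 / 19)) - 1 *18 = -875995 / 5742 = -152.56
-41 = -41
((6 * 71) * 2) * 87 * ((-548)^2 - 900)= 22193022096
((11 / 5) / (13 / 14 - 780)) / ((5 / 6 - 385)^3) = 33264 / 667864111354375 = 0.00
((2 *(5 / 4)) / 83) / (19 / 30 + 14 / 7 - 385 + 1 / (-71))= -5325 / 67601093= -0.00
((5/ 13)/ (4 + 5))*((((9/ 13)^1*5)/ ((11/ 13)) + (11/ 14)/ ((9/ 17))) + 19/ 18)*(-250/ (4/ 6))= -106.26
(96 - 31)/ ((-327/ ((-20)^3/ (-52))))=-10000/ 327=-30.58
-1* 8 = -8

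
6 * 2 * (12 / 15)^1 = 48 / 5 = 9.60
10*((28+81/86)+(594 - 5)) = 265715/43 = 6179.42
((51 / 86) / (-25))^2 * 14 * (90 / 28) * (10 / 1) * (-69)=-1615221 / 92450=-17.47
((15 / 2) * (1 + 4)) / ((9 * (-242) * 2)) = -25 / 2904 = -0.01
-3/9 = -1/3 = -0.33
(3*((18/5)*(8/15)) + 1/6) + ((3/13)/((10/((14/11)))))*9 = 132797/21450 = 6.19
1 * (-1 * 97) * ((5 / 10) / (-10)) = 97 / 20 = 4.85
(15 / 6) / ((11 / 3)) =15 / 22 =0.68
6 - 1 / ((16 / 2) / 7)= 41 / 8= 5.12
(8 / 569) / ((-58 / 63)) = -0.02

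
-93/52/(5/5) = -1.79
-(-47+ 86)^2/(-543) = 507/181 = 2.80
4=4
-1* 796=-796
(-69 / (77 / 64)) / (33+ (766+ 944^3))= -1472 / 21591651697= -0.00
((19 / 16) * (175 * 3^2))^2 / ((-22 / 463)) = -414619104375 / 5632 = -73618448.93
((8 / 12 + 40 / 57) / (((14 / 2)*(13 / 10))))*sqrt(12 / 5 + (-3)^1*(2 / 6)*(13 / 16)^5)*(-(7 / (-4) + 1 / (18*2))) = 31*sqrt(53632235) / 612864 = 0.37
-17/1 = -17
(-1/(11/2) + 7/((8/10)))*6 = 51.41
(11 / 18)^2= 121 / 324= 0.37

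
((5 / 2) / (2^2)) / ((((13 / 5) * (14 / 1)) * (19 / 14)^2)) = 175 / 18772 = 0.01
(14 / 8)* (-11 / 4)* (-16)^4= -315392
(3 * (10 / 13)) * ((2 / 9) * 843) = 5620 / 13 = 432.31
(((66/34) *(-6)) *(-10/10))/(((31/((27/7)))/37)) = 197802/3689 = 53.62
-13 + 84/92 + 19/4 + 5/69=-2005/276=-7.26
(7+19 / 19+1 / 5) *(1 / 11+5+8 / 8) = 2747 / 55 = 49.95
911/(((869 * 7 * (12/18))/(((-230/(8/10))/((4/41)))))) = -64430475/97328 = -661.99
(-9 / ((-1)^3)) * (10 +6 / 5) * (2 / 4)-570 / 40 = 723 / 20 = 36.15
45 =45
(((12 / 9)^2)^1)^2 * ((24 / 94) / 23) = 1024 / 29187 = 0.04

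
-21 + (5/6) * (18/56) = -1161/56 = -20.73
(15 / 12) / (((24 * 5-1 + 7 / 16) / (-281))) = -5620 / 1911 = -2.94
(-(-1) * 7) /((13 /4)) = 28 /13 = 2.15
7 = 7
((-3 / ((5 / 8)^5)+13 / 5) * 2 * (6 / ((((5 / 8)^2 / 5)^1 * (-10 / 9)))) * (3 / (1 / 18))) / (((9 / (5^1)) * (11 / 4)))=7479806976 / 171875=43518.88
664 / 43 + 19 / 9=6793 / 387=17.55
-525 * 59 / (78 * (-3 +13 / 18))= 92925 / 533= 174.34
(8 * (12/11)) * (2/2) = 96/11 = 8.73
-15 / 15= -1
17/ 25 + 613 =15342/ 25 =613.68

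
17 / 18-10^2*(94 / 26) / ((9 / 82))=-770579 / 234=-3293.07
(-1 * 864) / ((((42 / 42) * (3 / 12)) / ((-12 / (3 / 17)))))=235008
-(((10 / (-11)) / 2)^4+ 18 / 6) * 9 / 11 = -400932 / 161051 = -2.49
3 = 3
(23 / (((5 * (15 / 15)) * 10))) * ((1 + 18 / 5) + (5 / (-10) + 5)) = 4.19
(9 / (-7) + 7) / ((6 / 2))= 40 / 21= 1.90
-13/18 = -0.72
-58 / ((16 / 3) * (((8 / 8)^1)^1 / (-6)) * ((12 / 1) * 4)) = 87 / 64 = 1.36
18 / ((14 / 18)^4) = 118098 / 2401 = 49.19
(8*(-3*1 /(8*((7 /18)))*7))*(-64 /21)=164.57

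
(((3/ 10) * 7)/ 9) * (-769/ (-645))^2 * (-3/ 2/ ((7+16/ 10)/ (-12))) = 4139527/ 5963025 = 0.69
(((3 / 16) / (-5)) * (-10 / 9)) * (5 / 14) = 5 / 336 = 0.01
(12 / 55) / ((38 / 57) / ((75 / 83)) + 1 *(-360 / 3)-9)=-0.00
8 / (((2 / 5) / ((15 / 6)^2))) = 125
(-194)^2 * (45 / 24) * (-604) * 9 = -383604930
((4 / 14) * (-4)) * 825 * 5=-33000 / 7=-4714.29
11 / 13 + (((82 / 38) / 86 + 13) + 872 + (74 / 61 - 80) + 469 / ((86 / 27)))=618291333 / 647881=954.33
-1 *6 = -6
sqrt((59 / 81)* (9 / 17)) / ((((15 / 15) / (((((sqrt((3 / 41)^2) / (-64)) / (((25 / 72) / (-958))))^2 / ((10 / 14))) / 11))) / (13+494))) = 197871524487* sqrt(1003) / 15717350000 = 398.71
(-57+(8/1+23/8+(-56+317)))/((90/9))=1719/80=21.49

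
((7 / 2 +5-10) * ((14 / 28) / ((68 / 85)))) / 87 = -5 / 464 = -0.01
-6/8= -3/4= -0.75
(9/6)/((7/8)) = 12/7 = 1.71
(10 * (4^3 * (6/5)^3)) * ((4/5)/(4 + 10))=55296/875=63.20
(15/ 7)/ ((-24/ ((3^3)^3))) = -98415/ 56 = -1757.41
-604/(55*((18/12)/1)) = -1208/165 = -7.32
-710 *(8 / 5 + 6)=-5396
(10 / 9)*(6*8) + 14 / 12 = 109 / 2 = 54.50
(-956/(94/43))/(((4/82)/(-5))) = 2106785/47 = 44825.21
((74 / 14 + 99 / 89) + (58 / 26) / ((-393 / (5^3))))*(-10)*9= -543182970 / 1060969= -511.97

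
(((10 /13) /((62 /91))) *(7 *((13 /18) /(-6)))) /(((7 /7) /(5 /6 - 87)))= 1646645 /20088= 81.97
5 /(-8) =-0.62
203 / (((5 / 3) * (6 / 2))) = 203 / 5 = 40.60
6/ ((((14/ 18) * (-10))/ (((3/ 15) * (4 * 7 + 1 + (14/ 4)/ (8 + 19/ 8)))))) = -13149/ 2905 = -4.53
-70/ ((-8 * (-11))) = -35/ 44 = -0.80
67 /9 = 7.44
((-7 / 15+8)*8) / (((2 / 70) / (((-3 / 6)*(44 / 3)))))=-139216 / 9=-15468.44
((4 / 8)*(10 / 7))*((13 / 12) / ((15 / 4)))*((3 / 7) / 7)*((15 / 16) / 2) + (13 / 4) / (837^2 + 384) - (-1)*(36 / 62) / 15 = 53229591403 / 1192517319840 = 0.04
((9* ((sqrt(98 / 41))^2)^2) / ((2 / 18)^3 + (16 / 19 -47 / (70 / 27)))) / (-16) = 0.19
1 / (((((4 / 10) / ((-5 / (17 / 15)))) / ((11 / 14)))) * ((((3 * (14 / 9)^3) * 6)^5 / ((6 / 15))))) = -2876597130825 / 1184806615768297897984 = -0.00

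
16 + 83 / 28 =531 / 28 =18.96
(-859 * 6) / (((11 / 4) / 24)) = -494784 / 11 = -44980.36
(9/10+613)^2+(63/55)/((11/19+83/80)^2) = 39724479970013/105405300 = 376873.65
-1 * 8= -8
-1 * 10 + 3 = -7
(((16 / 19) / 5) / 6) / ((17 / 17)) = 0.03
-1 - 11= -12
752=752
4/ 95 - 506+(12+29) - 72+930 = 37339/ 95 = 393.04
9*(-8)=-72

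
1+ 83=84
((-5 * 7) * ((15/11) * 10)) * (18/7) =-13500/11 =-1227.27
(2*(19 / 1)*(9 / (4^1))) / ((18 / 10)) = 47.50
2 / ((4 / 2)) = 1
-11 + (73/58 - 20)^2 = 1144565/3364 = 340.24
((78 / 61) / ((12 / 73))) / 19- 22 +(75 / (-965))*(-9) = -9346141 / 447374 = -20.89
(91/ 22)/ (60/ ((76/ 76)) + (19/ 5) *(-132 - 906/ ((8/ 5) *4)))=-3640/ 861993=-0.00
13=13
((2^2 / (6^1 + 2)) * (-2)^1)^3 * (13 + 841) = -854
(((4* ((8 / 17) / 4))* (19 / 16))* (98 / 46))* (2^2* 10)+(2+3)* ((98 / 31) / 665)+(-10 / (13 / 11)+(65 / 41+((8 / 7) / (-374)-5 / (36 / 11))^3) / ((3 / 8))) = 9590049438576672724475 / 283353152944920242184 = 33.84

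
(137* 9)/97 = 1233/97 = 12.71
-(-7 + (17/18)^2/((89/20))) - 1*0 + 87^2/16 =55349209/115344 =479.86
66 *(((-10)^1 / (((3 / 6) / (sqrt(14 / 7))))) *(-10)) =13200 *sqrt(2) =18667.62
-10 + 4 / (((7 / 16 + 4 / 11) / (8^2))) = 43646 / 141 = 309.55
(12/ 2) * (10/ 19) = 60/ 19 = 3.16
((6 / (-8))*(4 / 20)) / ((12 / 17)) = -17 / 80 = -0.21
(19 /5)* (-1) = -19 /5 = -3.80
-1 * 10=-10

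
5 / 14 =0.36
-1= -1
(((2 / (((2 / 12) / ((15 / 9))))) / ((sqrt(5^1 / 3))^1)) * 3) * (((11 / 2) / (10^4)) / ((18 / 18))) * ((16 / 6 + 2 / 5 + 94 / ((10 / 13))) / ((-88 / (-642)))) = 603159 * sqrt(15) / 100000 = 23.36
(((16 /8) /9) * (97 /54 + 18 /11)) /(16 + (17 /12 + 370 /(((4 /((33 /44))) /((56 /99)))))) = 8156 /605799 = 0.01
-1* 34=-34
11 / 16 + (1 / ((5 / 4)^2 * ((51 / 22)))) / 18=129041 / 183600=0.70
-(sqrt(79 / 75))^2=-79 / 75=-1.05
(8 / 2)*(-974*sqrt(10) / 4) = -974*sqrt(10) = -3080.06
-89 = -89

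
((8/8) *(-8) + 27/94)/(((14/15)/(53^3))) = -1230271.56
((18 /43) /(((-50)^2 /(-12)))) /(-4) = 27 /53750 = 0.00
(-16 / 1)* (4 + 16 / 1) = -320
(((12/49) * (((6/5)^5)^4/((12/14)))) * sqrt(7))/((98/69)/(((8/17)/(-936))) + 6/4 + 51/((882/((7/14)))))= -14127396212403339264 * sqrt(7)/3641513347625732421875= -0.01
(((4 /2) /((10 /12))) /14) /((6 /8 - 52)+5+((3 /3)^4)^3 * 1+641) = 24 /83405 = 0.00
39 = 39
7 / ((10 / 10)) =7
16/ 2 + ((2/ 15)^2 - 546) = -121046/ 225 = -537.98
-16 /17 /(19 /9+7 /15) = -180 /493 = -0.37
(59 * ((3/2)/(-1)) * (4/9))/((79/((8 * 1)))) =-3.98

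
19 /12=1.58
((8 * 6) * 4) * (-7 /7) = -192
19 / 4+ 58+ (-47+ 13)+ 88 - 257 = -561 / 4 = -140.25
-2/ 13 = -0.15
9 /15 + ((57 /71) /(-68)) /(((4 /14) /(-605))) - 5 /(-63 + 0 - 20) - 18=30694349 /4007240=7.66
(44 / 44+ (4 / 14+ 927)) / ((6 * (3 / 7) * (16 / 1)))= 22.56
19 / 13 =1.46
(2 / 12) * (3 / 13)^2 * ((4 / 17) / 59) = 6 / 169507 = 0.00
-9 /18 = -1 /2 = -0.50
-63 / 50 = -1.26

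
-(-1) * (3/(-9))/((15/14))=-14/45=-0.31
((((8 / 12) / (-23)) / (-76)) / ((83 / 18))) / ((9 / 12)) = 4 / 36271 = 0.00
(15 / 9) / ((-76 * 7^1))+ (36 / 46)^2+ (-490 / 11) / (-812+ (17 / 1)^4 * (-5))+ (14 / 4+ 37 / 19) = 23536133543555 / 3885890562708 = 6.06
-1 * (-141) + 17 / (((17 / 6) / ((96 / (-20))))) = 561 / 5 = 112.20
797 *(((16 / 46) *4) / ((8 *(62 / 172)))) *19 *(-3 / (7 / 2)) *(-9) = 281296368 / 4991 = 56360.72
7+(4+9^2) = 92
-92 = -92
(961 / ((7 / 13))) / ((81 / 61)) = 762073 / 567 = 1344.04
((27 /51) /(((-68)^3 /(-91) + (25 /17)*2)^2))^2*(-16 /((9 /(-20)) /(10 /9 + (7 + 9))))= 5549085844120 /4654446482389710070362771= 0.00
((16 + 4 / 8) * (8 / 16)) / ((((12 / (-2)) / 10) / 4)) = -55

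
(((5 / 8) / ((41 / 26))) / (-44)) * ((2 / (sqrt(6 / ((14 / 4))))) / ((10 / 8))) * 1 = -13 * sqrt(21) / 5412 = -0.01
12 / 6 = 2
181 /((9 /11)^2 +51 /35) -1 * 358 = -2457613 /9006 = -272.89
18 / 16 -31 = -29.88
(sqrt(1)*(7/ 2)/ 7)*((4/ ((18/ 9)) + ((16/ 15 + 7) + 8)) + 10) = 421/ 30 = 14.03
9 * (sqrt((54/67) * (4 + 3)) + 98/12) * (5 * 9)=1215 * sqrt(2814)/67 + 6615/2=4269.47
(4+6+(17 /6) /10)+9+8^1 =1637 /60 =27.28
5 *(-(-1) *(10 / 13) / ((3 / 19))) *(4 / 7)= 3800 / 273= 13.92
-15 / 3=-5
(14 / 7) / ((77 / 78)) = 156 / 77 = 2.03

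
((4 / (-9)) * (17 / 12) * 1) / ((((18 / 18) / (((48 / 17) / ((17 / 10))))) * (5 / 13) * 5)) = -416 / 765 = -0.54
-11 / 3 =-3.67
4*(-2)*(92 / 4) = -184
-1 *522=-522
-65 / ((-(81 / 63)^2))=39.32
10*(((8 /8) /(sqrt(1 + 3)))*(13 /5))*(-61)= -793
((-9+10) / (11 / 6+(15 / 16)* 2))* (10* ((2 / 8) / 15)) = 4 / 89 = 0.04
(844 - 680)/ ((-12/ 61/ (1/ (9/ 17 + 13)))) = -42517/ 690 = -61.62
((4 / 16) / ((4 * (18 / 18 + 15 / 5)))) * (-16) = -1 / 4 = -0.25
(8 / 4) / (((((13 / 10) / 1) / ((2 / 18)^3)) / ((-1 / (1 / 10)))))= -0.02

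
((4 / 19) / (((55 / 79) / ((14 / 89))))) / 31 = 4424 / 2883155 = 0.00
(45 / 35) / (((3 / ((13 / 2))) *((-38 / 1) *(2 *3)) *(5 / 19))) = -13 / 280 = -0.05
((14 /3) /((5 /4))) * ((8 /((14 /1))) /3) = 32 /45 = 0.71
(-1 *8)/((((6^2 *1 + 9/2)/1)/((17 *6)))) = -544/27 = -20.15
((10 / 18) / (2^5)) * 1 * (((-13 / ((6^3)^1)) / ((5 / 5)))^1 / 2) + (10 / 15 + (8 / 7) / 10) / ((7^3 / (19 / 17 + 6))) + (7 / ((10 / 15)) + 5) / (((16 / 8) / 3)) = 23.27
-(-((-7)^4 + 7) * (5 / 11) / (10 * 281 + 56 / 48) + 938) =-173961466 / 185537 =-937.61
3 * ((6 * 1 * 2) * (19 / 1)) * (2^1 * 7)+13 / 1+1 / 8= 76713 / 8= 9589.12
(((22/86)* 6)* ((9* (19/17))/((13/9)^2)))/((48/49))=7465689/988312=7.55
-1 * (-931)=931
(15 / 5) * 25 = 75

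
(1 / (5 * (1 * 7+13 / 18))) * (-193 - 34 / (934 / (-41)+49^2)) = -67752882 / 13553473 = -5.00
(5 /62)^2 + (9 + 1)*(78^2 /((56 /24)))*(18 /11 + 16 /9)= 26349238085 /295988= 89021.31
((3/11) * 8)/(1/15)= 360/11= 32.73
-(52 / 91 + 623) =-4365 / 7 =-623.57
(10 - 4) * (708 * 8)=33984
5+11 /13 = 76 /13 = 5.85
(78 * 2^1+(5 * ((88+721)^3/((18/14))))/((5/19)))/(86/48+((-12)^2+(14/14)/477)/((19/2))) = 567305079327416/1228927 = 461626345.04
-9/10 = -0.90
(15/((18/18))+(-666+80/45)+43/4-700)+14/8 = -24061/18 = -1336.72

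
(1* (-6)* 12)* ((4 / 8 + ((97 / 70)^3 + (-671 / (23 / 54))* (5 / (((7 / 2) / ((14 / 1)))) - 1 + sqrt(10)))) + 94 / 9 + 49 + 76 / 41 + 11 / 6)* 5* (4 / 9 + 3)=44930160* sqrt(10) / 23 + 2695188524493719 / 72776025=43211479.35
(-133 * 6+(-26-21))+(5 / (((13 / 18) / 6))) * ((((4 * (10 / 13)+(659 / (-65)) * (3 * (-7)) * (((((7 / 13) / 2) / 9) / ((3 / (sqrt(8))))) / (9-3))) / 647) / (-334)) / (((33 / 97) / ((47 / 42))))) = -1188107918665 / 1406041637-21030667 * sqrt(2) / 47001963294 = -845.00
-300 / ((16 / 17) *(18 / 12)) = -212.50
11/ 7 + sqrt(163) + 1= 18/ 7 + sqrt(163)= 15.34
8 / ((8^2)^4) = 0.00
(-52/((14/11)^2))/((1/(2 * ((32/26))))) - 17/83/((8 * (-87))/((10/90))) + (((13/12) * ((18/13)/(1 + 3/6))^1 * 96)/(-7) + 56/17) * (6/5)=-39638076719/433086696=-91.52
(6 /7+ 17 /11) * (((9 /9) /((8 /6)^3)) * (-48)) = -14985 /308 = -48.65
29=29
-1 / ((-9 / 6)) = 2 / 3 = 0.67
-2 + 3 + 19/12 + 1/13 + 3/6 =493/156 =3.16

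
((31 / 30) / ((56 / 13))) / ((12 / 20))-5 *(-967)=4874083 / 1008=4835.40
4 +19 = 23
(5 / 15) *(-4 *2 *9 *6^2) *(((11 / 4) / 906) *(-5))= 1980 / 151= 13.11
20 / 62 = 0.32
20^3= 8000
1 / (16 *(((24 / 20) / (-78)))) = -65 / 16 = -4.06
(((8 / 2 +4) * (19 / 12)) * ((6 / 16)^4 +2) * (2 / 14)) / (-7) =-157187 / 301056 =-0.52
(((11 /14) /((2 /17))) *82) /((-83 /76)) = -291346 /581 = -501.46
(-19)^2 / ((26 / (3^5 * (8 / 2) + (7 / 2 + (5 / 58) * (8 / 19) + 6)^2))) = 1290839769 / 87464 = 14758.53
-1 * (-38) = 38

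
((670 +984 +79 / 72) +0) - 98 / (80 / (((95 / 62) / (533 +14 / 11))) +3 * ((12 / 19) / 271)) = 5229851365201 / 3159852120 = 1655.09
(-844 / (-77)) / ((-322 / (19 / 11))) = -8018 / 136367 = -0.06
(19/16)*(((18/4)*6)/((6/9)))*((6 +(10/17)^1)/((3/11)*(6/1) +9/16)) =105336/731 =144.10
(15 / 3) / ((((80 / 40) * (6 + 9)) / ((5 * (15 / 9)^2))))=125 / 54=2.31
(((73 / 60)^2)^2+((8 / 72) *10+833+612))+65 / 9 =18863598241 / 12960000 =1455.52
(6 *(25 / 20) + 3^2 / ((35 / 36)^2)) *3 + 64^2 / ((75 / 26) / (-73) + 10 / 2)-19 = 565326931 / 659050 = 857.79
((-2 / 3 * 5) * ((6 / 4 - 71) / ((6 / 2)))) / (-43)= -695 / 387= -1.80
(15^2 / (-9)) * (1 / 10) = -5 / 2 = -2.50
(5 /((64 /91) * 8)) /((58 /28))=3185 /7424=0.43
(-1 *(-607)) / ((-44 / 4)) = -607 / 11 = -55.18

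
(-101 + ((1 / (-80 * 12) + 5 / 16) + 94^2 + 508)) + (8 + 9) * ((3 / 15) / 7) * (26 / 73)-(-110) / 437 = 1981623352921 / 214374720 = 9243.74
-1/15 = -0.07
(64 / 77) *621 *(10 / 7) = 397440 / 539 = 737.37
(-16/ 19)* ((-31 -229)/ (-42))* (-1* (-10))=-20800/ 399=-52.13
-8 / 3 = -2.67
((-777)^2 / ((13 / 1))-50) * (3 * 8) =14473896 / 13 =1113376.62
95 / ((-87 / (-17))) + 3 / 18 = 3259 / 174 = 18.73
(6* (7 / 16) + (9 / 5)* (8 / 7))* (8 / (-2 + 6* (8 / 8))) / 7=1311 / 980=1.34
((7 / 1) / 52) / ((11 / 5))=35 / 572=0.06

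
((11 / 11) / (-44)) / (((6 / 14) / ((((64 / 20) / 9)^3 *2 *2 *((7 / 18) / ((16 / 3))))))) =-6272 / 9021375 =-0.00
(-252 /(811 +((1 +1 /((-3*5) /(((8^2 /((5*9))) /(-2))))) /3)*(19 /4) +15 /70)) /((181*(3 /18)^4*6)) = -3086294400 /8342268461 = -0.37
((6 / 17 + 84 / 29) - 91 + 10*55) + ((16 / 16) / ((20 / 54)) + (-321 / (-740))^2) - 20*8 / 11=1338094297703 / 2969634800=450.59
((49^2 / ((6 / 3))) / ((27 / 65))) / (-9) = -156065 / 486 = -321.12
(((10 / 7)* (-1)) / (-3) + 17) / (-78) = -0.22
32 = 32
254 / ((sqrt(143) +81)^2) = 254 / (sqrt(143) +81)^2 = 0.03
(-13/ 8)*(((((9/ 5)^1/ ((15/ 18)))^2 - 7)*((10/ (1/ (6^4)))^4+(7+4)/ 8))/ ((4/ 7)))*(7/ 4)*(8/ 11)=209751327129694382063213/ 880000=238353780829198161.44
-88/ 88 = -1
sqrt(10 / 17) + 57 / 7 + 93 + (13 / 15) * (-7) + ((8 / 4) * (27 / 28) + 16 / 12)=99.11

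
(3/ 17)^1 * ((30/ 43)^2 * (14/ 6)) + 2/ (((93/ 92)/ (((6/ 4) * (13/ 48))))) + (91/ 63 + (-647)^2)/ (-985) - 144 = -19625471115383/ 34553039580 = -567.98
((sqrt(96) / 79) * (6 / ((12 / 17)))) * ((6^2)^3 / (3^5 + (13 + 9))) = 1586304 * sqrt(6) / 20935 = 185.60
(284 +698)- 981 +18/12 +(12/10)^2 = 3.94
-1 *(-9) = 9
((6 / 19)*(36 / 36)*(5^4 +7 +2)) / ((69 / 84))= 106512 / 437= 243.73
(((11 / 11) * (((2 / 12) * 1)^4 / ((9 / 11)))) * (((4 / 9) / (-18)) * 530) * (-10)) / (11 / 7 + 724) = 102025 / 599819742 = 0.00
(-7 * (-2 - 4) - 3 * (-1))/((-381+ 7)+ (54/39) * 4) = -117/958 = -0.12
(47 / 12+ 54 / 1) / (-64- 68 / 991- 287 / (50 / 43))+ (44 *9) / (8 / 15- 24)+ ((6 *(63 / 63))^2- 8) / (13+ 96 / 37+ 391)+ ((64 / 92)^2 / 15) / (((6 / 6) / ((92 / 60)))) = -40638854517257407 / 2398568661167400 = -16.94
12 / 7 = 1.71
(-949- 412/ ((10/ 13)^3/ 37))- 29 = -8617267/ 250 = -34469.07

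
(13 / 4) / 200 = 13 / 800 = 0.02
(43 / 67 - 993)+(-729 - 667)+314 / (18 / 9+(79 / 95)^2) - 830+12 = -5028470416 / 1627497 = -3089.70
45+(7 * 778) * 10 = 54505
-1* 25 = -25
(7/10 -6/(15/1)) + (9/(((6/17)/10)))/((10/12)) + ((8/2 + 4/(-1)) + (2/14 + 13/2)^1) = 10953/35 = 312.94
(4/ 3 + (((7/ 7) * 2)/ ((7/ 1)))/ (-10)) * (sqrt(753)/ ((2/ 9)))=411 * sqrt(753)/ 70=161.12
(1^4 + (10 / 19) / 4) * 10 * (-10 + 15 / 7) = -11825 / 133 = -88.91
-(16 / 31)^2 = -256 / 961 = -0.27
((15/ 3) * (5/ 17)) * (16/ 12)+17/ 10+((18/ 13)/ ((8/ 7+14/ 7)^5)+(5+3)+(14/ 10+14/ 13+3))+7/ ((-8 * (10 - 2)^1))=17.03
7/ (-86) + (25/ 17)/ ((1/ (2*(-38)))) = -163519/ 1462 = -111.85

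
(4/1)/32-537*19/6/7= -242.80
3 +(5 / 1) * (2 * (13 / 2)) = 68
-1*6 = -6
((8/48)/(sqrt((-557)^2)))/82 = 1/274044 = 0.00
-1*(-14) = 14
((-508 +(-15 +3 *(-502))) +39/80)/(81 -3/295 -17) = -9574579/302032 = -31.70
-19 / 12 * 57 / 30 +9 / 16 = -587 / 240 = -2.45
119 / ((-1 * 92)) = -1.29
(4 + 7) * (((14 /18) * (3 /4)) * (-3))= -77 /4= -19.25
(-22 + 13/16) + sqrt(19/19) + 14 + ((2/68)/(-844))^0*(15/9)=-217/48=-4.52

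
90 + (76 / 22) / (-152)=3959 / 44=89.98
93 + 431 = 524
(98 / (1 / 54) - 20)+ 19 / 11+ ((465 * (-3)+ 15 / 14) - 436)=530345 / 154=3443.80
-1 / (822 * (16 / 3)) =-1 / 4384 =-0.00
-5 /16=-0.31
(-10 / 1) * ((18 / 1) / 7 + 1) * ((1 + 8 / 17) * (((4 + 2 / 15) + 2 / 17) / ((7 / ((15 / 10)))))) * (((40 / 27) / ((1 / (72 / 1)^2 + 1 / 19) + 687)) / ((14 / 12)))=-118632960000 / 1341623576657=-0.09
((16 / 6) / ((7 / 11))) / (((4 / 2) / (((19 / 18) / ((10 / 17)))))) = 3553 / 945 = 3.76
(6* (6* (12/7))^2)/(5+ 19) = 1296/49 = 26.45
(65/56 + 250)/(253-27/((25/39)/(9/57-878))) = 6680875/990257072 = 0.01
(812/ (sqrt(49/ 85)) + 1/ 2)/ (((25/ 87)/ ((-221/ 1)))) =-2230332* sqrt(85)/ 25 - 19227/ 50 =-822890.34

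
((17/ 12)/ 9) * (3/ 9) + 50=16217/ 324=50.05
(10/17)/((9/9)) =10/17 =0.59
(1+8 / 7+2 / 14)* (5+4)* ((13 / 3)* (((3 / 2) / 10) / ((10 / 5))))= 234 / 35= 6.69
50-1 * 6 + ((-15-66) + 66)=29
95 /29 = 3.28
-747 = -747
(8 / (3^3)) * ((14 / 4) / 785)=28 / 21195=0.00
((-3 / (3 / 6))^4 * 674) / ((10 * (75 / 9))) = 1310256 / 125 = 10482.05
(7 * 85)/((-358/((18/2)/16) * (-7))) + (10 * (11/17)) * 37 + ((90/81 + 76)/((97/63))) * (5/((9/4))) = 29824619605/85009248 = 350.84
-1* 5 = -5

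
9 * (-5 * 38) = -1710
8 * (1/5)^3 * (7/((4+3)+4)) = 56/1375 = 0.04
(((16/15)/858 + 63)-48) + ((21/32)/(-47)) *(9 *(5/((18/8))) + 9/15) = 142401851/9678240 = 14.71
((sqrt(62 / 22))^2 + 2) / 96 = 53 / 1056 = 0.05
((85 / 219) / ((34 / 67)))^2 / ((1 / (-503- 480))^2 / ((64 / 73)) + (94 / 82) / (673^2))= 32220376993487027600 / 204420036493449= 157618.49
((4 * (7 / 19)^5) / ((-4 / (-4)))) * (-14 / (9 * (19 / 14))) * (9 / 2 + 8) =-164708600 / 423412929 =-0.39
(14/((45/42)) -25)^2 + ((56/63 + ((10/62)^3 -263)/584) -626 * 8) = -1587069920083/326211450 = -4865.16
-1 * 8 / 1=-8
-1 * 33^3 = -35937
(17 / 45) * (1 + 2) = 17 / 15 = 1.13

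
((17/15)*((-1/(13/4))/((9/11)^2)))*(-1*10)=16456/3159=5.21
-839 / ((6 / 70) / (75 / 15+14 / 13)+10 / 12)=-13919010 / 14059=-990.04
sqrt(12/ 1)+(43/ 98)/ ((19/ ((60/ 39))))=430/ 12103+2 * sqrt(3)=3.50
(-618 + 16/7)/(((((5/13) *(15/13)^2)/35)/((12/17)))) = -7575256/255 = -29706.89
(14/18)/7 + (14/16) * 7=449/72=6.24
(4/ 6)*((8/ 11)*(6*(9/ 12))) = 24/ 11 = 2.18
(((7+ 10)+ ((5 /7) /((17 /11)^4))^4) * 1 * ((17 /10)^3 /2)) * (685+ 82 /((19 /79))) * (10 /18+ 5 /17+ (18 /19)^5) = 1971362345197208538190667746724748197 /28529221713655004256589951573500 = 69099.76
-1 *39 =-39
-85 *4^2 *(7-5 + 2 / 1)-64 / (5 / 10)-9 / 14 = -77961 / 14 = -5568.64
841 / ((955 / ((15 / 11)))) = 2523 / 2101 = 1.20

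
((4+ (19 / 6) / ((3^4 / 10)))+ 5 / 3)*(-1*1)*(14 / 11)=-20608 / 2673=-7.71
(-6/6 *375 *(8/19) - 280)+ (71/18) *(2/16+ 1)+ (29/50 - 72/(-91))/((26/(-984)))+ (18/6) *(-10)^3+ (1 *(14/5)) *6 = -31185059261/8990800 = -3468.55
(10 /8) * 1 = 5 /4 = 1.25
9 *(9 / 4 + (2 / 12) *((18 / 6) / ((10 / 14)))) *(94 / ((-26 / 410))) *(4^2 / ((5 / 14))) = -114602544 / 65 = -1763116.06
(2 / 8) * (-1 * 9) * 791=-7119 / 4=-1779.75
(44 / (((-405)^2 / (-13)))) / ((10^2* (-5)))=143 / 20503125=0.00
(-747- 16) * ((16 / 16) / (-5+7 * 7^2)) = -763 / 338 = -2.26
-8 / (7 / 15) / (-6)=20 / 7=2.86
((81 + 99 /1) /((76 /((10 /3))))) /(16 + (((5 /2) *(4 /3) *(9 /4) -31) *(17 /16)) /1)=-4800 /5453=-0.88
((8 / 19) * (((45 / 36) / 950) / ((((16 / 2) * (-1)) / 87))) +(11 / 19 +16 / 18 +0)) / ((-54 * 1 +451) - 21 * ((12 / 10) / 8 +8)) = 189977 / 29351466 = 0.01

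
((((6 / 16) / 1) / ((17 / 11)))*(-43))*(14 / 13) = -9933 / 884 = -11.24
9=9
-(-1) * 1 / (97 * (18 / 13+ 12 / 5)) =65 / 23862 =0.00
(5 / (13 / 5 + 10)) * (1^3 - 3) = -50 / 63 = -0.79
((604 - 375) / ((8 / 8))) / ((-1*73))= -229 / 73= -3.14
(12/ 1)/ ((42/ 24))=48/ 7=6.86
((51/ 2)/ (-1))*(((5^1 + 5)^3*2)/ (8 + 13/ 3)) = -153000/ 37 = -4135.14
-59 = -59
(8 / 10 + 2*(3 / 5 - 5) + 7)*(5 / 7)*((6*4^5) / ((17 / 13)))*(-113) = 45127680 / 119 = 379224.20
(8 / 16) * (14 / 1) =7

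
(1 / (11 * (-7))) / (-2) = 1 / 154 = 0.01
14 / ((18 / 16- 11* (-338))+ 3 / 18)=336 / 89263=0.00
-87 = -87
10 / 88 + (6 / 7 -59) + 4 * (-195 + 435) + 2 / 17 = 4723335 / 5236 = 902.09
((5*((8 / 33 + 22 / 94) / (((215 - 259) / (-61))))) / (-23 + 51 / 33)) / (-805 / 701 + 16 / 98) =7742092855 / 49542240528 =0.16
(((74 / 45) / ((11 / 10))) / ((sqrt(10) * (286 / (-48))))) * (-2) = 1184 * sqrt(10) / 23595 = 0.16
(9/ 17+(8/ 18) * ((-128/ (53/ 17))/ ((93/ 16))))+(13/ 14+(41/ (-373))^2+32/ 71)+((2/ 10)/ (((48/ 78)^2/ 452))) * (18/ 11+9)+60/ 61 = 2538.80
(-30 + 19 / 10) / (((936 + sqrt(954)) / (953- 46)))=-6626542 / 243095 + 254867 * sqrt(106) / 2917140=-26.36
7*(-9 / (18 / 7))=-49 / 2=-24.50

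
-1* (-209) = 209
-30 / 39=-10 / 13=-0.77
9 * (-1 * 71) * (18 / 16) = -718.88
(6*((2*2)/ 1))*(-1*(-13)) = 312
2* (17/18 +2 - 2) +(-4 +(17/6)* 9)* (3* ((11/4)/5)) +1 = 38.36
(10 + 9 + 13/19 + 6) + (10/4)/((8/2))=3999/152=26.31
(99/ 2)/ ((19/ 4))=198/ 19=10.42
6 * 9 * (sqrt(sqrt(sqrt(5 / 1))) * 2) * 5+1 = 1+540 * 5^(1 / 8) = 661.34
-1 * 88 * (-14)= 1232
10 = 10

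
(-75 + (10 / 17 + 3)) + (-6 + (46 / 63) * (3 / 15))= -413758 / 5355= -77.27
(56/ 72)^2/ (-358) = -49/ 28998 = -0.00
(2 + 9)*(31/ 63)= 341/ 63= 5.41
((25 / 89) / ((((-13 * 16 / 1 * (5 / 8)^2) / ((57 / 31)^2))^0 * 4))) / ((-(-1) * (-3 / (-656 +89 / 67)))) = 365525 / 23852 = 15.32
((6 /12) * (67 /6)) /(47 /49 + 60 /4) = 3283 /9384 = 0.35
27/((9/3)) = 9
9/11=0.82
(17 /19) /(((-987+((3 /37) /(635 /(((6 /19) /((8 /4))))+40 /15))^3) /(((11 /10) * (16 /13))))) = -3921962624228444444 /3195626157078971372445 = -0.00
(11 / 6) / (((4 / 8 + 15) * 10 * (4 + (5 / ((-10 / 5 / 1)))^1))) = 11 / 1395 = 0.01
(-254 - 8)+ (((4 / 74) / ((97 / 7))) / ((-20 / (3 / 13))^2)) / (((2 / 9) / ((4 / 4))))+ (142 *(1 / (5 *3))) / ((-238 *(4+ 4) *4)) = -262.00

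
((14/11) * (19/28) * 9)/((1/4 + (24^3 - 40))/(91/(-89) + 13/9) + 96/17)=655044/2753411177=0.00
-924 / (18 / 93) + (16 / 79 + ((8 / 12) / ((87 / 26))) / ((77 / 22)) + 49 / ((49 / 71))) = -678760651 / 144333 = -4702.74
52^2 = 2704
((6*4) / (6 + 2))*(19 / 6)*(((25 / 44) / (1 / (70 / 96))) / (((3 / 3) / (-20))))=-83125 / 1056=-78.72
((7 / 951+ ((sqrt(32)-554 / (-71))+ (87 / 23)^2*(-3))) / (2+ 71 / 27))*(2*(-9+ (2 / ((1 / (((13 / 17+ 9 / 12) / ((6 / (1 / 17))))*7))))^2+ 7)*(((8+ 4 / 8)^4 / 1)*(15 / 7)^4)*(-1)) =-2988629071854102945 / 914777388896+ 28594061505*sqrt(2) / 76832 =-2740737.54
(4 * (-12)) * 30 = -1440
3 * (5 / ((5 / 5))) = 15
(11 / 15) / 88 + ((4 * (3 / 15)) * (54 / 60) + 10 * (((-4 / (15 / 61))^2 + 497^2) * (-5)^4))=2781828051311 / 1800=1545460028.51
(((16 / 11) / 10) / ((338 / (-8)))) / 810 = -16 / 3764475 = -0.00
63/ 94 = 0.67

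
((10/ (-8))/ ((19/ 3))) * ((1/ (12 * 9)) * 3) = -5/ 912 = -0.01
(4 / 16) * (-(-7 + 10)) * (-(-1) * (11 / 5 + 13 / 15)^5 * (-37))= 1905157528 / 253125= 7526.55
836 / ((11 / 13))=988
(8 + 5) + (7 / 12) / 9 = 13.06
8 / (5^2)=8 / 25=0.32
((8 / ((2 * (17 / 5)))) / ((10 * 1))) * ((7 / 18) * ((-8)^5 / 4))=-57344 / 153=-374.80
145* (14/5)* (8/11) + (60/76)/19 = 295.31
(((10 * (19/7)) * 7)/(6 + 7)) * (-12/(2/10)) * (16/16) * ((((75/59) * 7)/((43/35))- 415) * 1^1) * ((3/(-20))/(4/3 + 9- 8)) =-5306882400/230867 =-22986.75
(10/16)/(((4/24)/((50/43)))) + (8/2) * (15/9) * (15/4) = 2525/86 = 29.36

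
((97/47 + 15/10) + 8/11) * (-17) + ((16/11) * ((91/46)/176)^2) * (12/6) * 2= -38624689681/529482448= -72.95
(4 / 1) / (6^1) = 2 / 3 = 0.67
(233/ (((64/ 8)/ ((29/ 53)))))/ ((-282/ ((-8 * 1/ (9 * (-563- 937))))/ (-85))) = 114869/ 40354200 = 0.00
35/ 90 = 7/ 18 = 0.39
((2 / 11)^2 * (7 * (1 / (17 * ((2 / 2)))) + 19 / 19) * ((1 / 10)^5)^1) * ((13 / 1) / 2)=39 / 12856250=0.00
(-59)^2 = 3481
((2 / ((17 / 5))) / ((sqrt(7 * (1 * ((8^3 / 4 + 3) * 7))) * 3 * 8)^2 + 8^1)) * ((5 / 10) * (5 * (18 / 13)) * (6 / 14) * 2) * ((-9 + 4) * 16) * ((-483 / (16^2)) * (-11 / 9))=-284625 / 3268459168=-0.00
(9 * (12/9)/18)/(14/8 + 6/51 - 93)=-136/18591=-0.01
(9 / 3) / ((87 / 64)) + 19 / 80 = 2.44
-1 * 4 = -4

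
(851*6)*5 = 25530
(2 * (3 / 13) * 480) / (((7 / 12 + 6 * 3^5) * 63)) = 3840 / 1592773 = 0.00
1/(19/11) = 11/19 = 0.58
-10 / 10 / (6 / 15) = -5 / 2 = -2.50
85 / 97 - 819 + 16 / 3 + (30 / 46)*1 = -5435641 / 6693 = -812.14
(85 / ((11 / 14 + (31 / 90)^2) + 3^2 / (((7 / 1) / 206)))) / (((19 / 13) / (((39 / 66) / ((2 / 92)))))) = 1441030500 / 242257961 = 5.95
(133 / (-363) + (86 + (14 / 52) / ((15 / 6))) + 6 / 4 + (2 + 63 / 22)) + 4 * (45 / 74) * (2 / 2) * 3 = 86779642 / 873015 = 99.40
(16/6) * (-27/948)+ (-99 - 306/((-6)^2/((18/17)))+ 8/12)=-25456/237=-107.41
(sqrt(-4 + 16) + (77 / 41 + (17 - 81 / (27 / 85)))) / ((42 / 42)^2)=-9681 / 41 + 2 * sqrt(3)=-232.66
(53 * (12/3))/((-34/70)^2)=259700/289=898.62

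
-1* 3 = -3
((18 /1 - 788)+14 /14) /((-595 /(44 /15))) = 33836 /8925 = 3.79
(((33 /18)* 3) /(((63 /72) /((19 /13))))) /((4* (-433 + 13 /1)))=-209 /38220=-0.01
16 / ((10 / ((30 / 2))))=24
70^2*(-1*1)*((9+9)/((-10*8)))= 2205/2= 1102.50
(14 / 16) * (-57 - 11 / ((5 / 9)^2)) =-4053 / 50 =-81.06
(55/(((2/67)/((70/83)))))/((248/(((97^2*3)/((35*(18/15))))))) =173360825/41168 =4211.06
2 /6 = 1 /3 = 0.33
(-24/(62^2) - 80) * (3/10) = -115329/4805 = -24.00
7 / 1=7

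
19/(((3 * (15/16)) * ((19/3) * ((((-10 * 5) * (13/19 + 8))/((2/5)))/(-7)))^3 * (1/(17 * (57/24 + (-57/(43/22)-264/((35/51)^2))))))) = -1119198576902/15719512939453125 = -0.00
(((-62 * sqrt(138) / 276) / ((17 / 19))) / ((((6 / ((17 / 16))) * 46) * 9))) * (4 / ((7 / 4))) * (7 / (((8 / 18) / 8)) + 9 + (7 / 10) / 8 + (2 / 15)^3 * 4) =-0.39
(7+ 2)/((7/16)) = 144/7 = 20.57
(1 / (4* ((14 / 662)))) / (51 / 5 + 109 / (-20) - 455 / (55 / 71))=-0.02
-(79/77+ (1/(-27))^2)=-57668/56133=-1.03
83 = 83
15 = 15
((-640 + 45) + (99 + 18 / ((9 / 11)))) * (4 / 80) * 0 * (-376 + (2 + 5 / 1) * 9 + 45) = 0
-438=-438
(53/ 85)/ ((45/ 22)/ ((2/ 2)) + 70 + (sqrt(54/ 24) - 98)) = -583/ 22865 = -0.03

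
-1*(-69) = 69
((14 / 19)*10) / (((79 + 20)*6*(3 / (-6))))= -140 / 5643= -0.02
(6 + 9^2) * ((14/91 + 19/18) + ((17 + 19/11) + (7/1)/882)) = 5210749/3003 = 1735.18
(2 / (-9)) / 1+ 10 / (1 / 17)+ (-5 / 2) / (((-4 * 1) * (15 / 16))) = 170.44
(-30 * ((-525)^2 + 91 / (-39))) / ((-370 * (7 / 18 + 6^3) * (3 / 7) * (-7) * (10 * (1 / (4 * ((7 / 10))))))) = -34728456 / 3602875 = -9.64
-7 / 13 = -0.54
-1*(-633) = 633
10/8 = 5/4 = 1.25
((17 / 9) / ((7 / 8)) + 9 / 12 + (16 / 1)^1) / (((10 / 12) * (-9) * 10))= -953 / 3780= -0.25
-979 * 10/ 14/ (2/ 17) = -83215/ 14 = -5943.93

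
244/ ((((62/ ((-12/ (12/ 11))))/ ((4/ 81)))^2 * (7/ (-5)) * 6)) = -295240/ 132407541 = -0.00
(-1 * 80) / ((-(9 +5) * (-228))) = -10 / 399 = -0.03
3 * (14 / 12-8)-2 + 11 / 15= -653 / 30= -21.77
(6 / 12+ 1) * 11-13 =7 / 2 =3.50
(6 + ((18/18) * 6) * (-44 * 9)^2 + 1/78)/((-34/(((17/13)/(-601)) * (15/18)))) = 366951785/7312968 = 50.18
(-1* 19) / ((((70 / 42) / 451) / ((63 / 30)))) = -539847 / 50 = -10796.94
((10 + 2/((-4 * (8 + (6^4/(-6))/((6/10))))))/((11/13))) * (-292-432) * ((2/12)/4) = -5522491/15488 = -356.57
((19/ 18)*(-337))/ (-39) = 6403/ 702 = 9.12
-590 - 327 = -917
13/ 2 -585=-1157/ 2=-578.50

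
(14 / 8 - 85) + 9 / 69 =-7647 / 92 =-83.12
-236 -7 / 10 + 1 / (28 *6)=-198823 / 840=-236.69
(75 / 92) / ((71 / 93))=6975 / 6532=1.07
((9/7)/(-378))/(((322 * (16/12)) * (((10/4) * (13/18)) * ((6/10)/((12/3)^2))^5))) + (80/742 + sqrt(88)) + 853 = 2 * sqrt(22) + 116517787231/146759067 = 803.32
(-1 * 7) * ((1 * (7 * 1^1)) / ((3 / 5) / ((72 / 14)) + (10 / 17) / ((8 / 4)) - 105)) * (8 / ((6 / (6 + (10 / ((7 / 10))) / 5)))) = 590240 / 106681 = 5.53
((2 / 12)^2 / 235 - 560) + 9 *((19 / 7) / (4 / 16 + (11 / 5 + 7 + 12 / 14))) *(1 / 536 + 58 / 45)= -151844549903 / 272640420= -556.94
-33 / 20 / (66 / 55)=-11 / 8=-1.38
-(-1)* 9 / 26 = 9 / 26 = 0.35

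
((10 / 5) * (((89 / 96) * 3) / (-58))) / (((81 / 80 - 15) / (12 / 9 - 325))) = -432095 / 194706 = -2.22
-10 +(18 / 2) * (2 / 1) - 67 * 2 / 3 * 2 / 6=-62 / 9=-6.89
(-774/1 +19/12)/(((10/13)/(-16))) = 240994/15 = 16066.27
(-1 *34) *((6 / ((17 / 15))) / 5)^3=-40.36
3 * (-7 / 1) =-21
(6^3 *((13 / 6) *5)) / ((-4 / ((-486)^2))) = -138174660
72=72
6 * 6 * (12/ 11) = 432/ 11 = 39.27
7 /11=0.64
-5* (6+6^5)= -38910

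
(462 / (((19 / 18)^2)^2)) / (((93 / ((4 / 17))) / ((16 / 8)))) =129330432 / 68679167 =1.88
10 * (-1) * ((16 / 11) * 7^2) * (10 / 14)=-5600 / 11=-509.09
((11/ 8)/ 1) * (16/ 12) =11/ 6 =1.83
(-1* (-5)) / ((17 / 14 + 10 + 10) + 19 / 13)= 910 / 4127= 0.22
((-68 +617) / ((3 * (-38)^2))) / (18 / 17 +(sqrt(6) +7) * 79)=29302509 / 112481343148 - 4178073 * sqrt(6) / 112481343148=0.00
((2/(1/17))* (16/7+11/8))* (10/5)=248.93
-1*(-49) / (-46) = -49 / 46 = -1.07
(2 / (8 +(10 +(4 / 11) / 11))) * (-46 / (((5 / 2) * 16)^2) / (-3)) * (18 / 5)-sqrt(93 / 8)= 8349 / 2182000-sqrt(186) / 4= -3.41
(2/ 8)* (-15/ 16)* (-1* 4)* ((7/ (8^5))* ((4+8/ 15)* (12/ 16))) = 0.00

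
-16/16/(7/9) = -9/7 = -1.29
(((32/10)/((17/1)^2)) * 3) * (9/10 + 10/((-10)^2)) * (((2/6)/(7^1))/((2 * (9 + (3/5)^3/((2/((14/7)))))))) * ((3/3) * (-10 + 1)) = -25/32368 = -0.00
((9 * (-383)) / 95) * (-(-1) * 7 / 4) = -24129 / 380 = -63.50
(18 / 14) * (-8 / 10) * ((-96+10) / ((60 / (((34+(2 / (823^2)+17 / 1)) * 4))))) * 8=285193455936 / 118532575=2406.03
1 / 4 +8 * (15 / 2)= 241 / 4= 60.25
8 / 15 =0.53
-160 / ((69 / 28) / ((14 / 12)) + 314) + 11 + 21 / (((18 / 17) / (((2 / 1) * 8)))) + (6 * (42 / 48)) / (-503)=61298205623 / 186989244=327.82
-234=-234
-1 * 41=-41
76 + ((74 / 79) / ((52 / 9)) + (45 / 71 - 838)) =-111009435 / 145834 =-761.20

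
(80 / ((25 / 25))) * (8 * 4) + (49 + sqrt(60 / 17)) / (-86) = 2559.41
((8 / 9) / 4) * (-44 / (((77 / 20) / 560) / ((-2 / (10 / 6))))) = 5120 / 3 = 1706.67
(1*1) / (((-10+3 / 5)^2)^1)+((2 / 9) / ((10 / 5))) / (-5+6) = 2434 / 19881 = 0.12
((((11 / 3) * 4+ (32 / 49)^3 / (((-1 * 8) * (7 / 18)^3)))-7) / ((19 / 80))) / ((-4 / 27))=-201.07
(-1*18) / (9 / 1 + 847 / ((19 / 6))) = -114 / 1751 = -0.07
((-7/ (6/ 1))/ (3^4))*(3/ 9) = -7/ 1458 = -0.00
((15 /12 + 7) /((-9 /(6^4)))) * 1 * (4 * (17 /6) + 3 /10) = -13820.40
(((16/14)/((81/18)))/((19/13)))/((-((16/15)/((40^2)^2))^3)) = -319488000000000000000/133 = -2402165413533834586.47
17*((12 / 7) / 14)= 102 / 49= 2.08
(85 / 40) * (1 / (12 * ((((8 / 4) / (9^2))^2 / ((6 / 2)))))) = 111537 / 128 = 871.38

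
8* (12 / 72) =4 / 3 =1.33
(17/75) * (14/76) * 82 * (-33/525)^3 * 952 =-0.81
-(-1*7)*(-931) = -6517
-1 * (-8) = 8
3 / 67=0.04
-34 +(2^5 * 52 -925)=705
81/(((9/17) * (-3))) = -51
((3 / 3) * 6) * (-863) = -5178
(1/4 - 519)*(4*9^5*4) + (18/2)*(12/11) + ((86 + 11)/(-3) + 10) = -16173521513/33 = -490106712.52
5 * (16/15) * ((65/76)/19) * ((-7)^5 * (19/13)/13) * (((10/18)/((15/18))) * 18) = -5443.56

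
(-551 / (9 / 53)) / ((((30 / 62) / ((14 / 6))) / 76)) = -481615876 / 405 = -1189175.00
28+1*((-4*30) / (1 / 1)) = -92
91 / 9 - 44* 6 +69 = -1664 / 9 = -184.89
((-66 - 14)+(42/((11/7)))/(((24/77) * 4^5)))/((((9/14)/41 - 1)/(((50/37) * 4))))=469728595/1070336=438.86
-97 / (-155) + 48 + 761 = 125492 / 155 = 809.63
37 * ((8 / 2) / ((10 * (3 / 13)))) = 962 / 15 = 64.13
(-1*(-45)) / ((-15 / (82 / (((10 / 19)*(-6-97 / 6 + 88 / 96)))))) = 9348 / 425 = 22.00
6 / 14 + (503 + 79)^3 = 1379961579 / 7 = 197137368.43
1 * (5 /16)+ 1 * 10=165 /16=10.31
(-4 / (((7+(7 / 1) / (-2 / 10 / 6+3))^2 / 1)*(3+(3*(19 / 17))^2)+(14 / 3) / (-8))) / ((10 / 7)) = -190104 / 84667675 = -0.00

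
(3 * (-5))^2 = 225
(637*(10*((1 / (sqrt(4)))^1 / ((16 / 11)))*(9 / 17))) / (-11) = -28665 / 272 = -105.39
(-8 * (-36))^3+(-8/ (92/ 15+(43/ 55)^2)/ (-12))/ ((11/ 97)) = 15073247782/ 631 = 23887872.87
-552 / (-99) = 184 / 33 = 5.58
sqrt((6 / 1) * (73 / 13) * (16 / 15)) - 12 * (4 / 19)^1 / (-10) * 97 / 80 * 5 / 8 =291 / 1520 +4 * sqrt(9490) / 65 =6.19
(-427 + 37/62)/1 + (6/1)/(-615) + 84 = -4352069/12710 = -342.41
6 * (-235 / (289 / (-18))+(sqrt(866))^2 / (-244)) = 1172769 / 17629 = 66.52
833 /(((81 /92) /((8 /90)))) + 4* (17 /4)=368509 /3645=101.10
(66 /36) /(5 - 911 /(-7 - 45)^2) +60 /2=1149682 /37827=30.39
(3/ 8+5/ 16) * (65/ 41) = 715/ 656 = 1.09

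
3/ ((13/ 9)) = 27/ 13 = 2.08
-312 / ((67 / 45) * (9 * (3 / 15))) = -7800 / 67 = -116.42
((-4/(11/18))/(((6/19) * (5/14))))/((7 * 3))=-152/55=-2.76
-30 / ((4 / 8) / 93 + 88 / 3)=-1860 / 1819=-1.02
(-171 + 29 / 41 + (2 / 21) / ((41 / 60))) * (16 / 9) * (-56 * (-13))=-9028864 / 41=-220216.20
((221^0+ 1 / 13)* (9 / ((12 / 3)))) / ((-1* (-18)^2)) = -7 / 936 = -0.01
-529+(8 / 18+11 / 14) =-66499 / 126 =-527.77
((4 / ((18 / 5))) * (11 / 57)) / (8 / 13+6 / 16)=11440 / 52839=0.22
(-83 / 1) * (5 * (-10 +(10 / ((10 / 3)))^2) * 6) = 2490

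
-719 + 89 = -630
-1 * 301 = -301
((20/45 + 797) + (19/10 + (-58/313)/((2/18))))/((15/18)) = 22470553/23475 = 957.21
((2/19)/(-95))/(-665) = 2/1200325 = 0.00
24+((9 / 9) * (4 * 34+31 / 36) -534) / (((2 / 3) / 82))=-585889 / 12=-48824.08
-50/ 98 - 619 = -30356/ 49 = -619.51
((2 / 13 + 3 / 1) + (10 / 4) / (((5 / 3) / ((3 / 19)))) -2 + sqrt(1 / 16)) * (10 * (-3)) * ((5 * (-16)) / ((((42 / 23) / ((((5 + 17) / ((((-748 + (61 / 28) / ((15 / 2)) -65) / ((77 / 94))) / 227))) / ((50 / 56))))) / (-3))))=72257120480160 / 1981296421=36469.62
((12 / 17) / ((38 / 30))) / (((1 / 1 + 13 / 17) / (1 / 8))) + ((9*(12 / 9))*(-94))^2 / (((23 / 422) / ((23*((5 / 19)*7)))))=75172446723 / 76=989111141.09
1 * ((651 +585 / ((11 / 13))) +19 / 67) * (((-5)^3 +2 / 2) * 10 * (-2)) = 2454036880 / 737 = 3329765.10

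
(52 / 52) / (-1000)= -1 / 1000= -0.00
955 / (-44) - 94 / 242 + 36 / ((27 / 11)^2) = -631877 / 39204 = -16.12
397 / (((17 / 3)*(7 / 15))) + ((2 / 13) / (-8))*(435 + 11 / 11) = 219274 / 1547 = 141.74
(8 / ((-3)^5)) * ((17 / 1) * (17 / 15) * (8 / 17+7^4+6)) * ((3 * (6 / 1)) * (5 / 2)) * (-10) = 55660720 / 81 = 687169.38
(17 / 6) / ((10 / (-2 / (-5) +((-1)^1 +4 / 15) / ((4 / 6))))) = -119 / 600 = -0.20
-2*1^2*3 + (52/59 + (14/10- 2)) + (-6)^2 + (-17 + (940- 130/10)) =277383/295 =940.28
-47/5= -9.40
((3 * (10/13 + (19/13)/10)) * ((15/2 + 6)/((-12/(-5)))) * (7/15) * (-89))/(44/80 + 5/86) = -28691019/27196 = -1054.97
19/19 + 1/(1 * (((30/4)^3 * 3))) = 10133/10125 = 1.00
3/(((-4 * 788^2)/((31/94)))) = -93/233474944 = -0.00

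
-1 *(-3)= 3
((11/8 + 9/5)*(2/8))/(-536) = -127/85760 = -0.00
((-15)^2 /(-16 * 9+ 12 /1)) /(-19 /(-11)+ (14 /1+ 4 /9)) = -675 /6404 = -0.11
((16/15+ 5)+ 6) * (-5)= -181/3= -60.33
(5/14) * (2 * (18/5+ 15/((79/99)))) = 8847/553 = 16.00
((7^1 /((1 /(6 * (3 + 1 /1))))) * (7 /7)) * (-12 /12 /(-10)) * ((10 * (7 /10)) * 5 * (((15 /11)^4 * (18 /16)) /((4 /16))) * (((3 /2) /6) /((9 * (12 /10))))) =12403125 /58564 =211.79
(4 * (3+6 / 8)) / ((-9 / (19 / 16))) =-95 / 48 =-1.98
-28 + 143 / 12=-193 / 12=-16.08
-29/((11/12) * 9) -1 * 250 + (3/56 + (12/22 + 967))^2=1065506027507/1138368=935994.36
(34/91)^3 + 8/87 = 9448016/65560677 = 0.14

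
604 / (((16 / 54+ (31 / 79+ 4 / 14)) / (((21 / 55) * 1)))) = 189384804 / 800195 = 236.67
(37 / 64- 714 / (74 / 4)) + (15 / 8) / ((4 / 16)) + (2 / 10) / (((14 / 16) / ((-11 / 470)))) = -594467367 / 19476800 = -30.52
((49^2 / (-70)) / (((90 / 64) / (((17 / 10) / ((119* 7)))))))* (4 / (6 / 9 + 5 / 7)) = -1568 / 10875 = -0.14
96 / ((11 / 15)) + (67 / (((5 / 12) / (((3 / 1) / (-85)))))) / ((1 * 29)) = 130.71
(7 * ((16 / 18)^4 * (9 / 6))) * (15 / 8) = 8960 / 729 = 12.29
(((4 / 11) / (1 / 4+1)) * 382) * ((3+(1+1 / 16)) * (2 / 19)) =9932 / 209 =47.52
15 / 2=7.50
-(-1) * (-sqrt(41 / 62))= -sqrt(2542) / 62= -0.81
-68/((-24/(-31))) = -527/6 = -87.83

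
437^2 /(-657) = -190969 /657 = -290.67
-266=-266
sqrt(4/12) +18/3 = sqrt(3)/3 +6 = 6.58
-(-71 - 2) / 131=73 / 131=0.56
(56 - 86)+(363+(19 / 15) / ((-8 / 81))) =320.18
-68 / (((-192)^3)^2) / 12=-17 / 150289495621632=-0.00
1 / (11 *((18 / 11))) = 1 / 18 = 0.06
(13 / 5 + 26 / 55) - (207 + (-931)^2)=-47683071 / 55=-866964.93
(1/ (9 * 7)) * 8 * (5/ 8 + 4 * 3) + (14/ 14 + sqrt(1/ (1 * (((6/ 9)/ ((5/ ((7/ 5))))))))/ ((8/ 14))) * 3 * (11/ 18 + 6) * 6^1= 7598/ 63 + 595 * sqrt(42)/ 8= 602.61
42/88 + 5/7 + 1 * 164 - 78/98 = 354437/2156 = 164.40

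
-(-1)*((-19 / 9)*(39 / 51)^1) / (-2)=0.81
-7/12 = -0.58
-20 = -20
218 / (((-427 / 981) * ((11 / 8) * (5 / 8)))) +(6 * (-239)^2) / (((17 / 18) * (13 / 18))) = 2604825308088 / 5190185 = 501875.23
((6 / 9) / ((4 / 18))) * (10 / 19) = 30 / 19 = 1.58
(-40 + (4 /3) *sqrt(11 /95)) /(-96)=5 /12-sqrt(1045) /6840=0.41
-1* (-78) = 78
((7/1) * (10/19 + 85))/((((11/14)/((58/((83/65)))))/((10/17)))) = 6003725000/294899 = 20358.58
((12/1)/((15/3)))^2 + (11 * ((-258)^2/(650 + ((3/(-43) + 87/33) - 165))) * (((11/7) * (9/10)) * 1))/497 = 67083958638/6686029175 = 10.03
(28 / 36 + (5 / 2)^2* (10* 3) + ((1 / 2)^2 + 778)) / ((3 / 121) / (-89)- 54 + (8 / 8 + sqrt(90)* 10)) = 1069339849699 / 129235548852 + 807044701199* sqrt(10) / 172314065136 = 23.09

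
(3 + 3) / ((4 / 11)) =33 / 2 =16.50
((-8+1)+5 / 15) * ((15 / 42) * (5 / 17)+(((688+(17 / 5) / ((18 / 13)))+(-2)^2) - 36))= -14106368 / 3213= -4390.40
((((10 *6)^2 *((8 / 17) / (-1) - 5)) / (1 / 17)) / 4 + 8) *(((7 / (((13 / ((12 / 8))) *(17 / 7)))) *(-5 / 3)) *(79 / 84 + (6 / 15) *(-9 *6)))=-1270842097 / 1326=-958402.79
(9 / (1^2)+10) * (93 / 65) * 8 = 14136 / 65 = 217.48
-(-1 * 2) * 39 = 78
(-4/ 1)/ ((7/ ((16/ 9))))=-1.02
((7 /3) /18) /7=1 /54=0.02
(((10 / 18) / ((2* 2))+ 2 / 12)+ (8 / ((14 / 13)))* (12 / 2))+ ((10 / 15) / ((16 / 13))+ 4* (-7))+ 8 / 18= 3001 / 168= 17.86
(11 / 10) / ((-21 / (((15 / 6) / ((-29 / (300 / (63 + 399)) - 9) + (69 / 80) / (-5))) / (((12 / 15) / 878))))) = 1207250 / 452193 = 2.67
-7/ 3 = -2.33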